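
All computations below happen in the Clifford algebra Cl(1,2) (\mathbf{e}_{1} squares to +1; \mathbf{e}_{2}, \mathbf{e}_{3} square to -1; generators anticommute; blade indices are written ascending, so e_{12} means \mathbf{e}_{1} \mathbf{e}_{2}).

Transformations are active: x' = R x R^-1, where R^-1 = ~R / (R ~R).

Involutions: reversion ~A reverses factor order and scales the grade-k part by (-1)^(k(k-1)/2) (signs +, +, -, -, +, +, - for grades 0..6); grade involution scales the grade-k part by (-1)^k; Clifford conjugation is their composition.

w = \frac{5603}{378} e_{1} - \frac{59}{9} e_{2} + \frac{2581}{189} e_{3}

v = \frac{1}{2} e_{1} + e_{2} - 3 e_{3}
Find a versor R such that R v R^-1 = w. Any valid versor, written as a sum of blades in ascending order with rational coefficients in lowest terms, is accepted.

A norm check does it: q(v) = q(w) = -\frac{39}{4}, hence R = v + w = \frac{2896}{189} e_{1} - \frac{50}{9} e_{2} + \frac{2014}{189} e_{3} realises the map — parallel part kept, (v - w)/2 negated, v carried to w.
Answer: \frac{2896}{189} e_{1} - \frac{50}{9} e_{2} + \frac{2014}{189} e_{3}


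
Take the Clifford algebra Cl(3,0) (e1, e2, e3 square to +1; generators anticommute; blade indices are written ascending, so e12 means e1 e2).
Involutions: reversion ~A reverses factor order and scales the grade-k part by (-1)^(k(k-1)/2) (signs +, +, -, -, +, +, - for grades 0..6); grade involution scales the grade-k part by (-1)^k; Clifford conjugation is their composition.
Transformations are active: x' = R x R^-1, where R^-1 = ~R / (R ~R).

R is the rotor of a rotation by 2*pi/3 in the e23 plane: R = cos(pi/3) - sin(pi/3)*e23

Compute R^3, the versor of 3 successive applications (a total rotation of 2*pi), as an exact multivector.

The rotor phase is half the rotation angle and phases add under composition, so 3 steps in the e23 plane accumulate phase 3*(pi/3) = pi: R^3 = cos(pi) - sin(pi)*e23.
cos(pi) = -1 and sin(pi) = 0, so R^3 = -1. The total rotation 2*pi is 1 full turn, so every vector returns to itself, yet the rotor is -1, on the OTHER sheet of the double cover (an odd number of 2*pi turns).
Answer: -1


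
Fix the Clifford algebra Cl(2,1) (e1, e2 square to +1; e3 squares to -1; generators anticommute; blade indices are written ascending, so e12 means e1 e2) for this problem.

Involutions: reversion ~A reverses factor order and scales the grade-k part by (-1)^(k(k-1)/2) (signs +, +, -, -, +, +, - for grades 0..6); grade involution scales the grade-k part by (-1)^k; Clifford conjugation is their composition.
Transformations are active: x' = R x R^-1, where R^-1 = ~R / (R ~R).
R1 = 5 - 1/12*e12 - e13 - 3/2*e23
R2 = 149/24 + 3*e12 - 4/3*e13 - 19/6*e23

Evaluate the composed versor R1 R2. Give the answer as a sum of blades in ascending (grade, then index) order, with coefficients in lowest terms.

Distribute over the terms of R1 (each basis-blade product reordered to ascending indices, repeated generators contracted through their squares):
(5) R2 = 745/24 + 15*e12 - 20/3*e13 - 95/6*e23
(-1/12*e12) R2 = 1/4 - 149/288*e12 + 19/72*e13 - 1/9*e23
(-e13) R2 = 4/3 + 19/6*e12 - 149/24*e13 - 3*e23
(-3/2*e23) R2 = 19/4 - 2*e12 + 9/2*e13 - 149/16*e23
Summing the partial products and collecting blades:
Answer: 299/8 + 4507/288*e12 - 73/9*e13 - 4069/144*e23


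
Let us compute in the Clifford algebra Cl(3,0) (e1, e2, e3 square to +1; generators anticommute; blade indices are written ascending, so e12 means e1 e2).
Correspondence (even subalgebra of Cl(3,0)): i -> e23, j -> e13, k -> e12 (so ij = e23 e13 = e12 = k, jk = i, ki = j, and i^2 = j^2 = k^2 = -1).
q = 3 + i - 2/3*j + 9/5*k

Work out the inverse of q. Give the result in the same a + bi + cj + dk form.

In blades: q = 3 + 9/5*e12 - 2/3*e13 + e23.
With qbar = 3 - 9/5*e12 + 2/3*e13 - e23 (scalar fixed, mapped units negated), q qbar = 3079/225 (the sum of squared coefficients), so q^-1 = qbar / (3079/225) = 675/3079 - 405/3079*e12 + 150/3079*e13 - 225/3079*e23; translating back:
Answer: 675/3079 - 225/3079*i + 150/3079*j - 405/3079*k


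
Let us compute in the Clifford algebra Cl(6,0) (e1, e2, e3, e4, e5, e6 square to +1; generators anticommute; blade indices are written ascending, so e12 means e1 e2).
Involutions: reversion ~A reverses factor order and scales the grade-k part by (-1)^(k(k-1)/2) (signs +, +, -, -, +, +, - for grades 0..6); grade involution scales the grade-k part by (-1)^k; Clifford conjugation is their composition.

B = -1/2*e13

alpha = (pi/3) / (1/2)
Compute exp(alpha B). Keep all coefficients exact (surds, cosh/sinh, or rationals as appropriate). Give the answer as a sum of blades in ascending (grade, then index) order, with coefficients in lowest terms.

B^2 = (-1/2)^2*(e13)^2 = 1/4*(-1) = -1/4 (a basis 2-blade squares to minus the product of its generators' squares).
B^2 = -1/4 — the negative square puts this in the circular regime; l = 1/2, alpha*l = pi/3, so exp(alpha B) = cos(pi/3) + (sin(pi/3)/(1/2))*B = 1/2 + (sqrt(3))*B.
Answer: 1/2 - sqrt(3)/2*e13


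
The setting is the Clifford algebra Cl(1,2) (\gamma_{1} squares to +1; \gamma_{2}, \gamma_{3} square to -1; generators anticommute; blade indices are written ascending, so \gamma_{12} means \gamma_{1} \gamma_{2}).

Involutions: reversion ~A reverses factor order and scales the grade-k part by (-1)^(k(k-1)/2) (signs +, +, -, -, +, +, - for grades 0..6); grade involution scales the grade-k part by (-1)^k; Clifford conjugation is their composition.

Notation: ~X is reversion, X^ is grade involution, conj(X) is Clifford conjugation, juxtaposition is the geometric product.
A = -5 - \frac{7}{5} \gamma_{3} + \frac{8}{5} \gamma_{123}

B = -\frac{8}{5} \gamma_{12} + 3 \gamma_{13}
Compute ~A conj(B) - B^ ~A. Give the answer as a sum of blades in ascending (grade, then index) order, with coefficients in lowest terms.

first term: \frac{21}{5} \gamma_{1} - \frac{24}{5} \gamma_{2} - \frac{64}{25} \gamma_{3} - 8 \gamma_{12} + 15 \gamma_{13} - \frac{56}{25} \gamma_{123}
second term: \frac{21}{5} \gamma_{1} + \frac{24}{5} \gamma_{2} + \frac{64}{25} \gamma_{3} + 8 \gamma_{12} - 15 \gamma_{13} + \frac{56}{25} \gamma_{123}
Answer: -\frac{48}{5} \gamma_{2} - \frac{128}{25} \gamma_{3} - 16 \gamma_{12} + 30 \gamma_{13} - \frac{112}{25} \gamma_{123}


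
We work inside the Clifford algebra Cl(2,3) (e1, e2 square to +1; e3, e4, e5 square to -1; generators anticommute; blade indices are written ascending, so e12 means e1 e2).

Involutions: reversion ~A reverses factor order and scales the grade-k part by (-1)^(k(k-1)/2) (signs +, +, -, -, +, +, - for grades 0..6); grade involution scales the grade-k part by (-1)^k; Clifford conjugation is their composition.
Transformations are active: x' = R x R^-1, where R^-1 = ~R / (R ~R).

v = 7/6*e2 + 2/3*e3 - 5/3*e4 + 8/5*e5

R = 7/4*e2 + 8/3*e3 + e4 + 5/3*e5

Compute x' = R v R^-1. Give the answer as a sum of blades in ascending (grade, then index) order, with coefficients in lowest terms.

~R = 7/4*e2 + 8/3*e3 + e4 + 5/3*e5, and R ~R = -1127/144, so R^-1 = ~R / (-1127/144).
R v = -53/72 - 35/18*e23 - 49/12*e24 + 77/90*e25 - 46/9*e34 + 142/45*e35 + 197/45*e45
Answer: -809/966*e2 - 186/1127*e3 + 6271/3381*e4 - 21748/16905*e5


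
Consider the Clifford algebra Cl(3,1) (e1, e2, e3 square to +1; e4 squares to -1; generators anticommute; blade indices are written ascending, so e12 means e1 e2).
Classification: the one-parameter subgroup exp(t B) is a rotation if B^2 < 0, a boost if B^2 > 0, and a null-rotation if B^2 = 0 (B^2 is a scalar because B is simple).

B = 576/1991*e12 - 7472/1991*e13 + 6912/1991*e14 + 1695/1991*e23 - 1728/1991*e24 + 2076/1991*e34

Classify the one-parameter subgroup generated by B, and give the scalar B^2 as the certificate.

B^2 term by term: the squares give (576/1991)^2*(e12)^2 + (-7472/1991)^2*(e13)^2 + (6912/1991)^2*(e14)^2 + (1695/1991)^2*(e23)^2 + (-1728/1991)^2*(e24)^2 + (2076/1991)^2*(e34)^2 = 331776/3964081*(-1) + 55830784/3964081*(-1) + 47775744/3964081*(+1) + 2873025/3964081*(-1) + 2985984/3964081*(+1) + 4309776/3964081*(+1) = -1 (each basis 2-blade squares to minus the product of its generators' squares); cross terms between blades sharing an index anticommute and cancel; the commuting (index-disjoint) pairs give grade-4 terms 2*c*c'*(blade product), which cancel blade by blade — e1234: 2391552/3964081 - 25823232/3964081 + 23431680/3964081 = 0 — confirming B is simple. So B^2 = -1.
Answer: rotation, certificate B^2 = -1. Certificate logic: -1 is a conjugation-invariant scalar, so its sign fixes rotation versus boost versus null-rotation outright.


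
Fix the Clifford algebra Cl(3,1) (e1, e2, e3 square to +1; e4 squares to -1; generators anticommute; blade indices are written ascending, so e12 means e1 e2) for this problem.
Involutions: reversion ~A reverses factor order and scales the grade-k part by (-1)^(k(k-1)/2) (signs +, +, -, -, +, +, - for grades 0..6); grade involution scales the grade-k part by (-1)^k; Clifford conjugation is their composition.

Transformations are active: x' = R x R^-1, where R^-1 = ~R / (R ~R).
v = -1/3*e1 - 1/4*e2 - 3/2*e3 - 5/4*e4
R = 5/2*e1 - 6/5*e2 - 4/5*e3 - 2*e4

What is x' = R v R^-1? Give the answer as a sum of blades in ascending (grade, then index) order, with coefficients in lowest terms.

~R = 5/2*e1 - 6/5*e2 - 4/5*e3 - 2*e4, and R ~R = 433/100, so R^-1 = ~R / (433/100).
R v = -11/6 - 41/40*e12 - 241/60*e13 - 91/24*e14 + 8/5*e23 + e24 - 2*e34
Answer: -2317/1299*e1 + 2193/1732*e2 + 5657/2598*e3 + 15295/5196*e4


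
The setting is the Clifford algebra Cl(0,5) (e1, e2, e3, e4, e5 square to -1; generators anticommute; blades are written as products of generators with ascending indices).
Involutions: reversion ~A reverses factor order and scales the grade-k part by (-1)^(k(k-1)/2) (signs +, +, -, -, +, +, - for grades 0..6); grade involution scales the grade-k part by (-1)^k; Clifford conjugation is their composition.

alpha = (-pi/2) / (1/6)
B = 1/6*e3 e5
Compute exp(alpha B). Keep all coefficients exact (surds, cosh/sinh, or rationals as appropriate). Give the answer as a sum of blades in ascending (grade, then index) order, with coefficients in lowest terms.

B^2 = (1/6)^2*(e3 e5)^2 = 1/36*(-1) = -1/36 (a basis 2-blade squares to minus the product of its generators' squares).
B^2 = -1/36 — a negative square means the series sums to a rotation: l = 1/6, alpha*l = -pi/2, so exp(alpha B) = cos(-pi/2) + (sin(-pi/2)/(1/6))*B = 0 + (-6)*B.
Answer: -e3 e5


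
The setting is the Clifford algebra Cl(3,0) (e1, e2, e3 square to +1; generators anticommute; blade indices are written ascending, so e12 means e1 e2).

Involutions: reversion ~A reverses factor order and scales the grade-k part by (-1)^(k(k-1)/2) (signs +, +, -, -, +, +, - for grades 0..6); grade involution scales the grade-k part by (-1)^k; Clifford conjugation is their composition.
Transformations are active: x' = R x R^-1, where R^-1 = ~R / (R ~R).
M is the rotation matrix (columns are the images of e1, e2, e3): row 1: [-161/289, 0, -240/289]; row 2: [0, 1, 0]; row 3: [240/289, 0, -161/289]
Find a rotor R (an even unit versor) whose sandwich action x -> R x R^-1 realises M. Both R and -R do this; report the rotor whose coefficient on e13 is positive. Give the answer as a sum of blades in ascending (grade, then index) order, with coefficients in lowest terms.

Method: write R = a + b12*e12 + b13*e13 + b23*e23 with a^2 + b12^2 + b13^2 + b23^2 = 1 (so R^-1 = ~R). Expanding the columns R e_j ~R gives tr M = 4a^2 - 1 and, from the antisymmetric part, M21 - M12 = -4a*b12, M13 - M31 = 4a*b13, M32 - M23 = -4a*b23.
Here tr M = -33/289, so a^2 = (1 + tr M)/4 = 64/289 and a = ±8/17. Taking a = 8/17: M21 - M12 = 0, M13 - M31 = -480/289, M32 - M23 = 0, giving b12 = 0, b13 = -15/17, b23 = 0, i.e. R = 8/17 - 15/17*e13.
Its e13 coefficient is negative, so report the other preimage -R.
Answer: -8/17 + 15/17*e13. Key observation: the double cover Spin(3) -> SO(3) sends R and -R to the same matrix (trace -33/289 here), so the stated sign of the e13 coefficient is what selects one sheet.


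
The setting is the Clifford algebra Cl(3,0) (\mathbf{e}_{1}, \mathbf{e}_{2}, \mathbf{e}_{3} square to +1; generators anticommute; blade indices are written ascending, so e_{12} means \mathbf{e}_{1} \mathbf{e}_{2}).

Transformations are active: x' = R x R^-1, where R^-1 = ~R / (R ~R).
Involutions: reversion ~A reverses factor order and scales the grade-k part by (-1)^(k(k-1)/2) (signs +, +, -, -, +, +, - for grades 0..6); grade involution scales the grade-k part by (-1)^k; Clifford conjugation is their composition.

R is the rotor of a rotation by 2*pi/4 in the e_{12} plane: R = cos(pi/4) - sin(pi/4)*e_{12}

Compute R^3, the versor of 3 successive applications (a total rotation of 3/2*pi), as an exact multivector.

The rotor phase is half the rotation angle and phases add under composition, so 3 steps in the e_{12} plane accumulate phase 3*(pi/4) = \frac{3 \pi}{4}: R^3 = cos(\frac{3 \pi}{4}) - sin(\frac{3 \pi}{4})*e_{12}.
cos(\frac{3 \pi}{4}) = - \frac{\sqrt{2}}{2} and sin(\frac{3 \pi}{4}) = \frac{\sqrt{2}}{2}, so R^3 = - \frac{\sqrt{2}}{2} - \frac{\sqrt{2}}{2} e_{12}. The net rotation is 3/2*pi; the rotor keeps the half-angle phase exactly.
Answer: - \frac{\sqrt{2}}{2} - \frac{\sqrt{2}}{2} e_{12}


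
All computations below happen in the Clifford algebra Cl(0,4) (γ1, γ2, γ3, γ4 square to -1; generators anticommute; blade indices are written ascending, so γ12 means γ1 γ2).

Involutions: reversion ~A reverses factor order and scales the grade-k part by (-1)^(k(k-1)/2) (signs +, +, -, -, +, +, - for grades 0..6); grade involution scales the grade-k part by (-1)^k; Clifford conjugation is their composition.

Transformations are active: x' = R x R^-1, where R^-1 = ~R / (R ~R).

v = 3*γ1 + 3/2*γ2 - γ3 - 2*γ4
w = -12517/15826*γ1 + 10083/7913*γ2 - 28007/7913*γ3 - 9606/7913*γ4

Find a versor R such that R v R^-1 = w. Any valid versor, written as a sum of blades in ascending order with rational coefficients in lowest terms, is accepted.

Take R = v + w = 34961/15826*γ1 + 43905/15826*γ2 - 35920/7913*γ3 - 25432/7913*γ4. Because q(v) = q(w) = -65/4, conjugation by R sends v exactly to w.
Answer: 34961/15826*γ1 + 43905/15826*γ2 - 35920/7913*γ3 - 25432/7913*γ4


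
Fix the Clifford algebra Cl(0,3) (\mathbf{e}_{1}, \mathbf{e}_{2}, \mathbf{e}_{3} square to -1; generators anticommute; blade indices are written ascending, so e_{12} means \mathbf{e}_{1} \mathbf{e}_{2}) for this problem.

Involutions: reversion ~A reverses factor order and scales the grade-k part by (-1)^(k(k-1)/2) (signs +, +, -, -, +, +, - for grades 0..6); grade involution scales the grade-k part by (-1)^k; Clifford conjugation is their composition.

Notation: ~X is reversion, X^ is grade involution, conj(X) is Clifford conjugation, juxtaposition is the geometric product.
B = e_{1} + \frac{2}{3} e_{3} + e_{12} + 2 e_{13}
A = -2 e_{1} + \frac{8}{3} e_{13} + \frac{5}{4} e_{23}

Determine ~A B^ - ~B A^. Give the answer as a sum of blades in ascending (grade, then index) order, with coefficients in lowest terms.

first term: \frac{10}{3} - \frac{16}{9} e_{1} + \frac{7}{6} e_{2} + \frac{20}{3} e_{3} + \frac{5}{2} e_{12} + \frac{1}{12} e_{13} + \frac{8}{3} e_{23} + \frac{5}{4} e_{123}
second term: \frac{10}{3} + \frac{16}{9} e_{1} - \frac{7}{6} e_{2} - \frac{20}{3} e_{3} - \frac{5}{2} e_{12} - \frac{1}{12} e_{13} - \frac{8}{3} e_{23} + \frac{5}{4} e_{123}
Answer: -\frac{32}{9} e_{1} + \frac{7}{3} e_{2} + \frac{40}{3} e_{3} + 5 e_{12} + \frac{1}{6} e_{13} + \frac{16}{3} e_{23}


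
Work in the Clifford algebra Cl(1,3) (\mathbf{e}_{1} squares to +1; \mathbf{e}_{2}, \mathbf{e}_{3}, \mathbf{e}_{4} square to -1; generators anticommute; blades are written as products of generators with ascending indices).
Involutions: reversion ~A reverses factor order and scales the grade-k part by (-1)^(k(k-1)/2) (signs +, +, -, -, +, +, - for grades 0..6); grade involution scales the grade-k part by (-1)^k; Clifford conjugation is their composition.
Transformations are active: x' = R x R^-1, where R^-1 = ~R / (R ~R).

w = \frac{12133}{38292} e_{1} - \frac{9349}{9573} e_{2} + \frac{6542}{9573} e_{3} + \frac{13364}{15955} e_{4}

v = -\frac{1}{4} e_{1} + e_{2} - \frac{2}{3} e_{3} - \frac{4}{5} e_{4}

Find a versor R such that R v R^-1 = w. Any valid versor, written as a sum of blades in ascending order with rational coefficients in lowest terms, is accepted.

The midline construction: v and w both square to -\frac{7279}{3600}, so reflecting in their sum \frac{640}{9573} e_{1} + \frac{224}{9573} e_{2} + \frac{160}{9573} e_{3} + \frac{120}{3191} e_{4} exchanges them.
Answer: \frac{640}{9573} e_{1} + \frac{224}{9573} e_{2} + \frac{160}{9573} e_{3} + \frac{120}{3191} e_{4}


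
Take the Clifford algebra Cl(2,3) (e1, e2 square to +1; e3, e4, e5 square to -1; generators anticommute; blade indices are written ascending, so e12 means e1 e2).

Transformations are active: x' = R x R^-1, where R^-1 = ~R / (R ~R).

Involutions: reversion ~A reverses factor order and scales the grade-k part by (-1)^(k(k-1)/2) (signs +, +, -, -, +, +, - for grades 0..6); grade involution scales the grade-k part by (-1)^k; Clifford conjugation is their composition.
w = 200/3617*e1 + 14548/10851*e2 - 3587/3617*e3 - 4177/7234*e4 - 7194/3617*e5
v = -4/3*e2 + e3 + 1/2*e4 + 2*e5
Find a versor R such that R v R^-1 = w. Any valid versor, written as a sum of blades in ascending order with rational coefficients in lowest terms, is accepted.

Construction: equal norms (both -125/36) license R = v + w = 200/3617*e1 + 80/10851*e2 + 30/3617*e3 - 280/3617*e4 + 40/3617*e5 — nothing changes along that direction, while (v - w)/2 changes sign, so v maps onto w.
Answer: 200/3617*e1 + 80/10851*e2 + 30/3617*e3 - 280/3617*e4 + 40/3617*e5


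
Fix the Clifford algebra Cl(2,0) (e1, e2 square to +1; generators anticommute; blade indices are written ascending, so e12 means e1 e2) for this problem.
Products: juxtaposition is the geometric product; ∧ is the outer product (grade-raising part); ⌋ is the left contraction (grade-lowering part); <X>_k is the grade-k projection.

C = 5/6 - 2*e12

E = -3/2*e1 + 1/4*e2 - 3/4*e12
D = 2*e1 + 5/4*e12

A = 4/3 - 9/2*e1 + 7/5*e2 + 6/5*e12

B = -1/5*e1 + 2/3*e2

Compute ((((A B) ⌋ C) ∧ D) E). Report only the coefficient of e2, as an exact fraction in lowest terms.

step 1: 11/6 + 8/15*e1 + 254/225*e2 - 68/25*e12
step 2: -3521/900 + 508/225*e1 - 16/15*e2 - 11/3*e12
step 3: -3521/450*e1 - 397/144*e12
step 4: 46411/4800 - 397/576*e1 + 4159/2400*e2 - 3521/1800*e12
Answer: 4159/2400


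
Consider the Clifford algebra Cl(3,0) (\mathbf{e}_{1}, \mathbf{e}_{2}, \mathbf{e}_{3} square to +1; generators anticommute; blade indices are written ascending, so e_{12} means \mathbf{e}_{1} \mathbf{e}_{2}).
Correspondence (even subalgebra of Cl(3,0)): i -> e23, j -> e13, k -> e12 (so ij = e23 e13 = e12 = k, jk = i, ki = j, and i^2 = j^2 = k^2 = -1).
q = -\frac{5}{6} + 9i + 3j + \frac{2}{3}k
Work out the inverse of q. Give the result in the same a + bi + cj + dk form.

In blades: q = -\frac{5}{6} + \frac{2}{3} e_{12} + 3 e_{13} + 9 e_{23}.
With qbar = -\frac{5}{6} - \frac{2}{3} e_{12} - 3 e_{13} - 9 e_{23} (scalar fixed, mapped units negated), q qbar = \frac{3281}{36} (the sum of squared coefficients), so q^-1 = qbar / (\frac{3281}{36}) = -\frac{30}{3281} - \frac{24}{3281} e_{12} - \frac{108}{3281} e_{13} - \frac{324}{3281} e_{23}; translating back:
Answer: -\frac{30}{3281} - \frac{324}{3281}i - \frac{108}{3281}j - \frac{24}{3281}k


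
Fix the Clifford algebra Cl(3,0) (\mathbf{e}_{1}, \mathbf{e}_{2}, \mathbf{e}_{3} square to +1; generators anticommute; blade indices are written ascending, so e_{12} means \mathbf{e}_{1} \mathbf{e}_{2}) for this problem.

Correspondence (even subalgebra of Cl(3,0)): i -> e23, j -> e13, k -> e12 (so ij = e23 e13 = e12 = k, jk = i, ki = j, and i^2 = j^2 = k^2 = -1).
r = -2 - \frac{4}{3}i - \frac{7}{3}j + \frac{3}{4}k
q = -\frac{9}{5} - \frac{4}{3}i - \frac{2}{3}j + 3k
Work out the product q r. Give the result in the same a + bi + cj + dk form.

In blades: q = -\frac{9}{5} + 3 e_{12} - \frac{2}{3} e_{13} - \frac{4}{3} e_{23}, r = -2 + \frac{3}{4} e_{12} - \frac{7}{3} e_{13} - \frac{4}{3} e_{23}.
Distribute q over r term by term (generator squares from the signature, products reordered to ascending indices): (-\frac{9}{5})*r = \frac{18}{5} - \frac{27}{20} e_{12} + \frac{21}{5} e_{13} + \frac{12}{5} e_{23}; (3 e_{12})*r = -\frac{9}{4} - 6 e_{12} - 4 e_{13} + 7 e_{23}; (-\frac{2}{3} e_{13})*r = -\frac{14}{9} - \frac{8}{9} e_{12} + \frac{4}{3} e_{13} - \frac{1}{2} e_{23}; (-\frac{4}{3} e_{23})*r = -\frac{16}{9} + \frac{28}{9} e_{12} + e_{13} + \frac{8}{3} e_{23}.
Sum: -\frac{119}{60} - \frac{923}{180} e_{12} + \frac{38}{15} e_{13} + \frac{347}{30} e_{23}; translating back through the correspondence:
Answer: -\frac{119}{60} + \frac{347}{30}i + \frac{38}{15}j - \frac{923}{180}k


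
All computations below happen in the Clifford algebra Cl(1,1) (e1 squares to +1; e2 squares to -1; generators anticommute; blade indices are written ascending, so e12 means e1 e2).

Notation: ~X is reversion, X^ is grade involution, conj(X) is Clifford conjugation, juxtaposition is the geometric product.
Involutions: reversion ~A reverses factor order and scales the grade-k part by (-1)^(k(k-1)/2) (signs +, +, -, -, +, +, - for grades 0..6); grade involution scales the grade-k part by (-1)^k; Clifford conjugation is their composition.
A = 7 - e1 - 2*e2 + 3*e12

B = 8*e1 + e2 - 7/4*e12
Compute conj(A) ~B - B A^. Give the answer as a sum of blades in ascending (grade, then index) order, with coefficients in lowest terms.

first term: 3/4 + 125/2*e1 + 131/4*e2 - 11/4*e12
second term: 3/4 + 125/2*e1 + 131/4*e2 + 11/4*e12
Answer: -11/2*e12


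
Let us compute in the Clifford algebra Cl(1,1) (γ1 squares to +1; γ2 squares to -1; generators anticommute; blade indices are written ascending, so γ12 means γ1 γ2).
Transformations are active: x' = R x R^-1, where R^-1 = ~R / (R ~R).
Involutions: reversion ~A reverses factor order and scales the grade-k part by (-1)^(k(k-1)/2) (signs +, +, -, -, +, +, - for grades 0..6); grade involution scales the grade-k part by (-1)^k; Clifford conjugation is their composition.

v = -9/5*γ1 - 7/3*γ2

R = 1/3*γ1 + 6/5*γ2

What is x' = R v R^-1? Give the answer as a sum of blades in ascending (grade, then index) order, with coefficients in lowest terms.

~R = 1/3*γ1 + 6/5*γ2, and R ~R = -299/225, so R^-1 = ~R / (-299/225).
R v = 11/5 + 311/225*γ12
Answer: 1041/1495*γ1 - 1471/897*γ2


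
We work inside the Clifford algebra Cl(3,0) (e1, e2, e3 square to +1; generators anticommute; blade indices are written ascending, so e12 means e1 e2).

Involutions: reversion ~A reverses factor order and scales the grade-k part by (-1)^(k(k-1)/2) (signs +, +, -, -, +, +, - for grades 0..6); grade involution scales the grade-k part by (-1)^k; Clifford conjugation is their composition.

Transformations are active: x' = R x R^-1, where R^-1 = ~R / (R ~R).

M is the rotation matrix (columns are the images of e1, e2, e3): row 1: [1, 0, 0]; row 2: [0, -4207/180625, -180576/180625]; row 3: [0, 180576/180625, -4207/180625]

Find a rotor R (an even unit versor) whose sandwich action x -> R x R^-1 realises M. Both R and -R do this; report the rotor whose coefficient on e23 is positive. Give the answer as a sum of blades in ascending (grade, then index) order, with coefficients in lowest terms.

Method: write R = a + b12*e12 + b13*e13 + b23*e23 with a^2 + b12^2 + b13^2 + b23^2 = 1 (so R^-1 = ~R). Expanding the columns R e_j ~R gives tr M = 4a^2 - 1 and, from the antisymmetric part, M21 - M12 = -4a*b12, M13 - M31 = 4a*b13, M32 - M23 = -4a*b23.
Here tr M = 172211/180625, so a^2 = (1 + tr M)/4 = 88209/180625 and a = ±297/425. Taking a = 297/425: M21 - M12 = 0, M13 - M31 = 0, M32 - M23 = 361152/180625, giving b12 = 0, b13 = 0, b23 = -304/425, i.e. R = 297/425 - 304/425*e23.
Its e23 coefficient is negative, so report the other preimage -R.
Answer: -297/425 + 304/425*e23. Note: both R and -R realise this M (trace 172211/180625); the covering map identifies them, and the e23-coefficient sign is the tie-breaker.


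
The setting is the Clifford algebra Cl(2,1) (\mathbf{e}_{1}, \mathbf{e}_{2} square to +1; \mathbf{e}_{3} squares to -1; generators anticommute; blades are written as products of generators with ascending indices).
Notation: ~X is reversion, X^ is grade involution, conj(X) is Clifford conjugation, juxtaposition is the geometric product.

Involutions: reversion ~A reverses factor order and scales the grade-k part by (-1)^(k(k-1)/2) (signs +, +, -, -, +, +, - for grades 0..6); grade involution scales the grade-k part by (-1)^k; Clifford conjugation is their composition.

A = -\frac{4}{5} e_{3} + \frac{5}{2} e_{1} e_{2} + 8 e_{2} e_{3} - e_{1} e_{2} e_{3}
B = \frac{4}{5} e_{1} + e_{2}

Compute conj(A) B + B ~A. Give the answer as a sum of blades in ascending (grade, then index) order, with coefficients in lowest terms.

first term: -\frac{5}{2} e_{1} + 2 e_{2} + 8 e_{3} + \frac{9}{25} e_{1} e_{3} - \frac{8}{5} e_{2} e_{3} - \frac{32}{5} e_{1} e_{2} e_{3}
second term: \frac{5}{2} e_{1} - 2 e_{2} - 8 e_{3} - \frac{41}{25} e_{1} e_{3} - \frac{32}{5} e_{1} e_{2} e_{3}
Answer: -\frac{32}{25} e_{1} e_{3} - \frac{8}{5} e_{2} e_{3} - \frac{64}{5} e_{1} e_{2} e_{3}


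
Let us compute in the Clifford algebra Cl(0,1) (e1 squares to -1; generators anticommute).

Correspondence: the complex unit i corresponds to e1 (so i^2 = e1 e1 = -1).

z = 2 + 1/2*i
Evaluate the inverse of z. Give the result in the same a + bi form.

In blades: z = 2 + 1/2*e1.
With qbar = 2 - 1/2*e1 (scalar fixed, mapped units negated), z qbar = 17/4 (the sum of squared coefficients), so z^-1 = qbar / (17/4) = 8/17 - 2/17*e1; translating back:
Answer: 8/17 - 2/17*i


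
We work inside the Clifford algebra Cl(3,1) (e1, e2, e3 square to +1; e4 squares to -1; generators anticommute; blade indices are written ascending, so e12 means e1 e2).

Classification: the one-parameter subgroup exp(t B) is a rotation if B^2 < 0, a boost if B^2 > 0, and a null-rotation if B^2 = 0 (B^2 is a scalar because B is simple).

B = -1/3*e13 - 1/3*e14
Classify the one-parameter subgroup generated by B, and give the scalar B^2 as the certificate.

B^2 term by term: the squares give (-1/3)^2*(e13)^2 + (-1/3)^2*(e14)^2 = 1/9*(-1) + 1/9*(+1) = 0 (each basis 2-blade squares to minus the product of its generators' squares); cross terms between blades sharing an index anticommute and cancel. So B^2 = 0.
Answer: null-rotation, certificate B^2 = 0. The invariant at work: B^2 = 0 is unchanged by conjugation, hence its sign classifies the subgroup whatever basis B is written in.


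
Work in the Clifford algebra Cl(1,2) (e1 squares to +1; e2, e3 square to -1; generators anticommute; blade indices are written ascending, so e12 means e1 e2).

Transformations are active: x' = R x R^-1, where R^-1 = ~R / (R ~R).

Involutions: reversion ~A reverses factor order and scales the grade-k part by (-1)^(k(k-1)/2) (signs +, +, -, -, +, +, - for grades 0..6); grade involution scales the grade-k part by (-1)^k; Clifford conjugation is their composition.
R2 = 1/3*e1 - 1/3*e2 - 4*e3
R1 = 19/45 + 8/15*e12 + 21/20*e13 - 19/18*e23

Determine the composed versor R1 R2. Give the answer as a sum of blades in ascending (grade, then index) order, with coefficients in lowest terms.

Distribute over the terms of R2 (each basis-blade product reordered to ascending indices, repeated generators contracted through their squares):
R1 (1/3*e1) = 19/135*e1 - 8/45*e2 - 7/20*e3 - 19/54*e123
R1 (-1/3*e2) = 8/45*e1 - 19/135*e2 + 19/54*e3 + 7/20*e123
R1 (-4*e3) = 21/5*e1 - 38/9*e2 - 76/45*e3 - 32/15*e123
Summing the partial products and collecting blades:
Answer: 122/27*e1 - 613/135*e2 - 911/540*e3 - 1153/540*e123


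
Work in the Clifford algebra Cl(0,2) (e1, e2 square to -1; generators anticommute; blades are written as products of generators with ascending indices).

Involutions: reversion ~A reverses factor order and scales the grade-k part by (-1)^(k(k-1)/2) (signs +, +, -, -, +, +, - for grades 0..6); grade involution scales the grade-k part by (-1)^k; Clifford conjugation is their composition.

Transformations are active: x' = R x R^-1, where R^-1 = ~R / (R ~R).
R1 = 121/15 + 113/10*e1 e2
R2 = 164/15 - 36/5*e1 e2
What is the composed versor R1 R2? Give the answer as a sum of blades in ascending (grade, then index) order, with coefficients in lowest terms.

Distribute over the terms of R1 (each basis-blade product reordered to ascending indices, repeated generators contracted through their squares):
(121/15) R2 = 19844/225 - 1452/25*e1 e2
(113/10*e1 e2) R2 = 2034/25 + 9266/75*e1 e2
Summing the partial products and collecting blades:
Answer: 1526/9 + 982/15*e1 e2


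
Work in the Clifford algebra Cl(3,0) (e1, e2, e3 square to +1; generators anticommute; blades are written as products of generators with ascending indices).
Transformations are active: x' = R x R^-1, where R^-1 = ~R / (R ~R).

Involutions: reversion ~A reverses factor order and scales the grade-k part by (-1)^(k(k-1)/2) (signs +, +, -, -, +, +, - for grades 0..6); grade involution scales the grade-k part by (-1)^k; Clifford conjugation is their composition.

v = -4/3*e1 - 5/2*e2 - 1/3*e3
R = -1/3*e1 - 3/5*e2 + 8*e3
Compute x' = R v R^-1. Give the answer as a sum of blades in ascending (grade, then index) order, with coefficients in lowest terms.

~R = -1/3*e1 - 3/5*e2 + 8*e3, and R ~R = 14506/225, so R^-1 = ~R / (14506/225).
R v = -13/18 + 1/30*e1 e2 + 97/9*e1 e3 + 101/5*e2 e3
Answer: 58349/43518*e1 + 18230/7253*e2 + 3353/21759*e3


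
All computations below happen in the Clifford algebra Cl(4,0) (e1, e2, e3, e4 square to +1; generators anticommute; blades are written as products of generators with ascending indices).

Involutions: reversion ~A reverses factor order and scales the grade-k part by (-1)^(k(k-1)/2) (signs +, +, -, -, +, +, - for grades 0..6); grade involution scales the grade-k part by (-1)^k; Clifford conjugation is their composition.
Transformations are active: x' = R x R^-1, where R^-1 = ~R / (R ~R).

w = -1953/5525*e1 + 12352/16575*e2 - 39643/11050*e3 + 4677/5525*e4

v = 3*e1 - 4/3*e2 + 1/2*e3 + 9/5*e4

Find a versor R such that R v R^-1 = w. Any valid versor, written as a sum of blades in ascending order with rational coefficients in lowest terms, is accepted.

The midline construction: v and w both square to 12841/900, so reflecting in their sum 14622/5525*e1 - 9748/16575*e2 - 17059/5525*e3 + 14622/5525*e4 exchanges them.
Answer: 14622/5525*e1 - 9748/16575*e2 - 17059/5525*e3 + 14622/5525*e4


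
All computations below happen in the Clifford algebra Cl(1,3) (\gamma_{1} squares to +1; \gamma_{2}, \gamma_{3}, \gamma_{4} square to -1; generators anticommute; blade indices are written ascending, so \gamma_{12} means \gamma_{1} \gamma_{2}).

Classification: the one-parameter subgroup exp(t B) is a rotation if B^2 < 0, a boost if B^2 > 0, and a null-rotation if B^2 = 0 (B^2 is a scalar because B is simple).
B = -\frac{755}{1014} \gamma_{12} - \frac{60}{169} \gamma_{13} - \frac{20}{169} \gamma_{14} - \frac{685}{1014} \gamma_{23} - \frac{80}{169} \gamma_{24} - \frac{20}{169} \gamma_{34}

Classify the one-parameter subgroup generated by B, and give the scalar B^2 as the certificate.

B^2 term by term: the squares give (-\frac{755}{1014})^2*(\gamma_{12})^2 + (-\frac{60}{169})^2*(\gamma_{13})^2 + (-\frac{20}{169})^2*(\gamma_{14})^2 + (-\frac{685}{1014})^2*(\gamma_{23})^2 + (-\frac{80}{169})^2*(\gamma_{24})^2 + (-\frac{20}{169})^2*(\gamma_{34})^2 = \frac{570025}{1028196}*(+1) + \frac{3600}{28561}*(+1) + \frac{400}{28561}*(+1) + \frac{469225}{1028196}*(-1) + \frac{6400}{28561}*(-1) + \frac{400}{28561}*(-1) = 0 (each basis 2-blade squares to minus the product of its generators' squares); cross terms between blades sharing an index anticommute and cancel; the commuting (index-disjoint) pairs give grade-4 terms 2*c*c'*(blade product), which cancel blade by blade — \gamma_{1234}: \frac{15100}{85683} - \frac{9600}{28561} + \frac{13700}{85683} = 0 — confirming B is simple. So B^2 = 0.
Answer: null-rotation, certificate B^2 = 0. The scalar 0 is the complete invariant here: its sign names the subgroup type.


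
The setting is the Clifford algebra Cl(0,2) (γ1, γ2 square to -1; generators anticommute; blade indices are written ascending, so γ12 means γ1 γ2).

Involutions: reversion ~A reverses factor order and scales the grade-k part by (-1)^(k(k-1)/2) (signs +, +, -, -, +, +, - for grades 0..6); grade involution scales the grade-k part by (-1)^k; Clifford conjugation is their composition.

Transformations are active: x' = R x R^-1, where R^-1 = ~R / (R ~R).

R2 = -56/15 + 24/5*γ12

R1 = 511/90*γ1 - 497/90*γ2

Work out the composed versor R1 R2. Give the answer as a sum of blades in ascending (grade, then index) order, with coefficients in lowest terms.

Distribute over the terms of R1 (each basis-blade product reordered to ascending indices, repeated generators contracted through their squares):
(511/90*γ1) R2 = -14308/675*γ1 - 2044/75*γ2
(-497/90*γ2) R2 = -1988/75*γ1 + 13916/675*γ2
Summing the partial products and collecting blades:
Answer: -1288/27*γ1 - 896/135*γ2


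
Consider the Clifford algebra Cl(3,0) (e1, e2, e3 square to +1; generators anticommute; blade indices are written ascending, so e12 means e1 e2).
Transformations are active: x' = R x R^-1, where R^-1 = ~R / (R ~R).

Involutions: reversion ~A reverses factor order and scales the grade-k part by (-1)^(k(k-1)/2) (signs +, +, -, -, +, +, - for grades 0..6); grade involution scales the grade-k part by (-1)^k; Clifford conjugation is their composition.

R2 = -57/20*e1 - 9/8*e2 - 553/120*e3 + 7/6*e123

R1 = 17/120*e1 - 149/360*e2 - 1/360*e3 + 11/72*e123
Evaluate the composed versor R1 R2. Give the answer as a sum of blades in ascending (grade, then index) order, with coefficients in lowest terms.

Distribute over the terms of R1 (each basis-blade product reordered to ascending indices, repeated generators contracted through their squares):
(17/120*e1) R2 = -323/800 - 51/320*e12 - 9401/14400*e13 + 119/720*e23
(-149/360*e2) R2 = 149/320 - 2831/2400*e12 + 1043/2160*e13 + 82397/43200*e23
(-1/360*e3) R2 = 553/43200 - 7/2160*e12 - 19/2400*e13 - 1/320*e23
(11/72*e123) R2 = -77/432 - 6083/8640*e12 + 11/64*e13 - 209/480*e23
Summing the partial products and collecting blades:
Answer: -2237/21600 - 1637/800*e12 - 13/2160*e13 + 1103/675*e23


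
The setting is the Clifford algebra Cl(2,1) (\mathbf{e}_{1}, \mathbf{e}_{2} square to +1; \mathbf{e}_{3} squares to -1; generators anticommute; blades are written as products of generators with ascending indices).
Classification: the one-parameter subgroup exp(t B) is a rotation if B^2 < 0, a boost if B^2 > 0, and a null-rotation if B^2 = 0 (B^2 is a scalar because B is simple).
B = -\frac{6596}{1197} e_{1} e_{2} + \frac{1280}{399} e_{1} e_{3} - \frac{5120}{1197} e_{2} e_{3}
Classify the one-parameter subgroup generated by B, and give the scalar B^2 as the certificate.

B^2 term by term: the squares give (-\frac{6596}{1197})^2*(e_{1} e_{2})^2 + (\frac{1280}{399})^2*(e_{1} e_{3})^2 + (-\frac{5120}{1197})^2*(e_{2} e_{3})^2 = \frac{43507216}{1432809}*(-1) + \frac{1638400}{159201}*(+1) + \frac{26214400}{1432809}*(+1) = -\frac{16}{9} (each basis 2-blade squares to minus the product of its generators' squares); cross terms between blades sharing an index anticommute and cancel. So B^2 = -\frac{16}{9}.
Answer: rotation, certificate B^2 = -\frac{16}{9}. Certificate logic: -\frac{16}{9} is a conjugation-invariant scalar, so its sign fixes rotation versus boost versus null-rotation outright.


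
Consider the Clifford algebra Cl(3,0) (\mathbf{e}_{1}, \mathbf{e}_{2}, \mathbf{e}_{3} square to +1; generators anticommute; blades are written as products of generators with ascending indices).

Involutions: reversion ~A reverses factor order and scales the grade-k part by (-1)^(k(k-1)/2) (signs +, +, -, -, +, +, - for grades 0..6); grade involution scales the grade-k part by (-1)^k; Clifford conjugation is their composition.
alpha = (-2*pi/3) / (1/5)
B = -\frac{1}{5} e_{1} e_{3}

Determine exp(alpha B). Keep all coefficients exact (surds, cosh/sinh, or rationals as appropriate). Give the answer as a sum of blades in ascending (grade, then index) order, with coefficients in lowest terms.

B^2 = (-\frac{1}{5})^2*(e_{1} e_{3})^2 = \frac{1}{25}*(-1) = -\frac{1}{25} (a basis 2-blade squares to minus the product of its generators' squares).
B^2 = -\frac{1}{25} — B^2 < 0, so the exponential closes trigonometrically: l = \frac{1}{5}, alpha*l = - \frac{2 \pi}{3}, so exp(alpha B) = cos(- \frac{2 \pi}{3}) + (sin(- \frac{2 \pi}{3})/(\frac{1}{5}))*B = - \frac{1}{2} + (- \frac{5 \sqrt{3}}{2})*B.
Answer: - \frac{1}{2} + \frac{\sqrt{3}}{2} e_{1} e_{3}


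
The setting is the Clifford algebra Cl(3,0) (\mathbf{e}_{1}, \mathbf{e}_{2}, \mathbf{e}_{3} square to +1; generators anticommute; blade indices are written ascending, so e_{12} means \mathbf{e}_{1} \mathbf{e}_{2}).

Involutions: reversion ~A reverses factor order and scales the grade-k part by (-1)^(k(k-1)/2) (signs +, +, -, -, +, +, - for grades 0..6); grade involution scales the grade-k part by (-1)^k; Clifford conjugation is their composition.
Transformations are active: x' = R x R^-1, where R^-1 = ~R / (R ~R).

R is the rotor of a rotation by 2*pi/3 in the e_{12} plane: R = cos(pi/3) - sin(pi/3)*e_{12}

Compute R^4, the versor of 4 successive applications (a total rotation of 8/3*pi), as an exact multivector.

Rotor phase runs at HALF the rotation angle; powers of one rotor simply add phase, so after 4 steps in e_{12} the phase is 4*pi/3 = \frac{4 \pi}{3} and R^4 = cos(\frac{4 \pi}{3}) - sin(\frac{4 \pi}{3})*e_{12}.
cos(\frac{4 \pi}{3}) = - \frac{1}{2} and sin(\frac{4 \pi}{3}) = - \frac{\sqrt{3}}{2}, so R^4 = -\frac{1}{2} + \frac{\sqrt{3}}{2} e_{12}. The net rotation is 2/3*pi (after discarding 1 full turn, each of which contributes a factor -1 to the rotor); the rotor keeps the half-angle phase exactly.
Answer: -\frac{1}{2} + \frac{\sqrt{3}}{2} e_{12}


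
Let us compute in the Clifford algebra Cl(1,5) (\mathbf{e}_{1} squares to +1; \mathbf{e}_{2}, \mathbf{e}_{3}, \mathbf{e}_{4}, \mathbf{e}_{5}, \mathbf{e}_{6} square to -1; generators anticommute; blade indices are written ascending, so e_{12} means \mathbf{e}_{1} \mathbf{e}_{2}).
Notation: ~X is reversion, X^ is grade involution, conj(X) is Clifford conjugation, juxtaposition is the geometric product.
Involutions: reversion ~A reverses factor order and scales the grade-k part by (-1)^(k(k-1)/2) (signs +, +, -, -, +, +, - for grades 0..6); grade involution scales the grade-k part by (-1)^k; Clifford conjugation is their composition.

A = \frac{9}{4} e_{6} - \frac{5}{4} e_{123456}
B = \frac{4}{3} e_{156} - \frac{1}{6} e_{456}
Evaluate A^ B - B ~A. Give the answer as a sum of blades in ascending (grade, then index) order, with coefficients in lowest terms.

first term: 3 e_{15} - \frac{3}{8} e_{45} + \frac{5}{24} e_{123} - \frac{5}{3} e_{234}
second term: -3 e_{15} + \frac{3}{8} e_{45} + \frac{5}{24} e_{123} - \frac{5}{3} e_{234}
Answer: 6 e_{15} - \frac{3}{4} e_{45}


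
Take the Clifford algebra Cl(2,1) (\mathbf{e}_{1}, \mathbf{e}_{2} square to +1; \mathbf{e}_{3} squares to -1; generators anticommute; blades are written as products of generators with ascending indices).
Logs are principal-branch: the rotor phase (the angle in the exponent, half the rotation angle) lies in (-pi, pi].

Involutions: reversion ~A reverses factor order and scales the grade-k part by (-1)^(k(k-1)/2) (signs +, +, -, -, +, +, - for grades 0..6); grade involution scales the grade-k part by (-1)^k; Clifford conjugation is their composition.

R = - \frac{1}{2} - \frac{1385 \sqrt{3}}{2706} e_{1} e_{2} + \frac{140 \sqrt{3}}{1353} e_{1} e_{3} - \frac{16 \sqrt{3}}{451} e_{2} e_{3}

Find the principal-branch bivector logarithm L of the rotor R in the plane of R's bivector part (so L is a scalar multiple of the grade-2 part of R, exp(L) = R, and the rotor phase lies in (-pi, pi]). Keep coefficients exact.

The scalar part of R is - \frac{1}{2}, and that scalar determines the rotor phase on the principal branch; recovering the unit plane as bivector-part over sine of the phase gives L = phase * plane.
Concretely: cos(phase) = - \frac{1}{2} gives phase = ±\frac{2 \pi}{3}, and since phase/sin(phase) is even the sign is immaterial: L = (phase/sin(phase)) * <R>_2 = (\frac{4 \sqrt{3} \pi}{9}) * <R>_2.
Answer: - \frac{2770 \pi}{4059} e_{1} e_{2} + \frac{560 \pi}{4059} e_{1} e_{3} - \frac{64 \pi}{1353} e_{2} e_{3}
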